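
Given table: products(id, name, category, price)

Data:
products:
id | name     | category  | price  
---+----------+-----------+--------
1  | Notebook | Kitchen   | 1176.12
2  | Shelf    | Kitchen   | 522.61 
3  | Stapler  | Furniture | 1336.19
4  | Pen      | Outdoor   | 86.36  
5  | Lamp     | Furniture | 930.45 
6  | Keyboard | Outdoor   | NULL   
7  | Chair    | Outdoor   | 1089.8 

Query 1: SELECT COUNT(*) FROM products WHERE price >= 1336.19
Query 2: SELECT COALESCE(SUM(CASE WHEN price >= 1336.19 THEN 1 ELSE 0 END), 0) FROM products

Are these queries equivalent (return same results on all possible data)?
Yes, equivalent

Both queries return: [(1,)]

Reason: COUNT with WHERE vs conditional SUM (COALESCE handles empty-table NULL)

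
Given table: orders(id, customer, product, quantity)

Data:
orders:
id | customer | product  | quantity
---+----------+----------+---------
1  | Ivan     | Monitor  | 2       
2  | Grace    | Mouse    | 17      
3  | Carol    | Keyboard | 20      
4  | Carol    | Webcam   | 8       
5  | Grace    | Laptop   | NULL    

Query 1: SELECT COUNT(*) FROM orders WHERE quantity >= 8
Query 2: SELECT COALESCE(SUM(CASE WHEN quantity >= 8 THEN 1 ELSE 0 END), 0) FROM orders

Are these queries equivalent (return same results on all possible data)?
Yes, equivalent

Both queries return: [(3,)]

Reason: COUNT with WHERE vs conditional SUM (COALESCE handles empty-table NULL)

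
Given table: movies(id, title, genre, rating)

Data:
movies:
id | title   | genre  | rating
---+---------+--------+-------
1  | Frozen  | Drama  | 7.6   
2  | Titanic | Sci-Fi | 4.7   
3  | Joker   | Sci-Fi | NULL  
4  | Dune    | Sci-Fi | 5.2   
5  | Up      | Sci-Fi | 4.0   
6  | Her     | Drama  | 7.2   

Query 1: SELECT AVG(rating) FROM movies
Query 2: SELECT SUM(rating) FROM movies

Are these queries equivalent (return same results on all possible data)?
No, not equivalent

Query 1 returns: [(5.74,)]
Query 2 returns: [(28.7,)]

Reason: AVG vs SUM give different aggregate values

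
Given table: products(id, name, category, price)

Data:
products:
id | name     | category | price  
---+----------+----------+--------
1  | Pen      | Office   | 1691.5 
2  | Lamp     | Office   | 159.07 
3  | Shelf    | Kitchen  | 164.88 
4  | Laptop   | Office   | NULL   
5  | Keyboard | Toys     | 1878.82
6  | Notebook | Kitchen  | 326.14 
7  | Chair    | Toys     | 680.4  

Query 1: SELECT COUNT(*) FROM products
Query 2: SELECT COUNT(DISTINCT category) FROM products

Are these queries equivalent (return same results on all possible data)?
No, not equivalent

Query 1 returns: [(7,)]
Query 2 returns: [(3,)]

Reason: COUNT(*) counts rows, COUNT(DISTINCT category) counts unique categorys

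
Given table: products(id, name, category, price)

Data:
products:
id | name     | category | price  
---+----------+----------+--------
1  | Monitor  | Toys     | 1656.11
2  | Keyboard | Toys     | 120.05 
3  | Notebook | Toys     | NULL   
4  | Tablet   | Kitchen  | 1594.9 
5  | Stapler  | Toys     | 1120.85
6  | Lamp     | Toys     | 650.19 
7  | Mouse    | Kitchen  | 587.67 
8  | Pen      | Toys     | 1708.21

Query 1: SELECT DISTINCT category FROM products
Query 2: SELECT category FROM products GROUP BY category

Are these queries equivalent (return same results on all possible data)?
Yes, equivalent

Both queries return: [('Kitchen',), ('Toys',)]

Reason: Both get unique categorys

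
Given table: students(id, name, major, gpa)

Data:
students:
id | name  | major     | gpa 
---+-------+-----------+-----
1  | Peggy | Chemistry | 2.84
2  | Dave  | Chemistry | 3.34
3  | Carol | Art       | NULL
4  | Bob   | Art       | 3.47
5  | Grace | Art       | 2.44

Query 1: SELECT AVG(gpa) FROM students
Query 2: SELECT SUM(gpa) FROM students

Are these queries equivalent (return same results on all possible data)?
No, not equivalent

Query 1 returns: [(3.0225,)]
Query 2 returns: [(12.09,)]

Reason: AVG vs SUM give different aggregate values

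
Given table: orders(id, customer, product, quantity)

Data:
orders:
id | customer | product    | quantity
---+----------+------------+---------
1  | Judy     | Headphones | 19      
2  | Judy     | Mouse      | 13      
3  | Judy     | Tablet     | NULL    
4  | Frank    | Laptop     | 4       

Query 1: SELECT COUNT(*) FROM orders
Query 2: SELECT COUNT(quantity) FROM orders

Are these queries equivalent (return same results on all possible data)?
No, not equivalent

Query 1 returns: [(4,)]
Query 2 returns: [(3,)]

Reason: COUNT(*) includes NULLs, COUNT(column) excludes them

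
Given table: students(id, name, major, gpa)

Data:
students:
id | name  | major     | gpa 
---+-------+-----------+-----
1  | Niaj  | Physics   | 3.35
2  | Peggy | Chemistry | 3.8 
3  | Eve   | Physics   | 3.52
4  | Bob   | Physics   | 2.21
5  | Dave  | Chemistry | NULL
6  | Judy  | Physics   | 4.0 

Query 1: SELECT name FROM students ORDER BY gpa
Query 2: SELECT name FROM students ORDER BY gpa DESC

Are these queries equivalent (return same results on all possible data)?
No, not equivalent

Query 1 returns: [('Dave',), ('Bob',), ('Niaj',), ('Eve',), ('Peggy',), ('Judy',)]
Query 2 returns: [('Judy',), ('Peggy',), ('Eve',), ('Niaj',), ('Bob',), ('Dave',)]

Reason: ASC vs DESC gives opposite ordering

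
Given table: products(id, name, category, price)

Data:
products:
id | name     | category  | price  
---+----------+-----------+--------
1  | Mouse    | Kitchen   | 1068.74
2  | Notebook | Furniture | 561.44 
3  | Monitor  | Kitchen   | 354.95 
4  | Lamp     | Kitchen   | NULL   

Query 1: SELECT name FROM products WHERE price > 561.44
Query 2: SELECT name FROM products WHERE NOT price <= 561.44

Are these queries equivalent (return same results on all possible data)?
Yes, equivalent

Both queries return: [('Mouse',)]

Reason: Both filter price > 561.44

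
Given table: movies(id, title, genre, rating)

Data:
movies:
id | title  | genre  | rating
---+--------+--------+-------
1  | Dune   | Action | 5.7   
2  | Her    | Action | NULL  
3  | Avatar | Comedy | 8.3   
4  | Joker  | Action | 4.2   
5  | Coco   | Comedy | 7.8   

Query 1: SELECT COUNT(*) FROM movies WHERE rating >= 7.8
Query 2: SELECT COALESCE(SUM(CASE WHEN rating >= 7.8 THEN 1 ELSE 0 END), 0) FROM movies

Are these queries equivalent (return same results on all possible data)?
Yes, equivalent

Both queries return: [(2,)]

Reason: COUNT with WHERE vs conditional SUM (COALESCE handles empty-table NULL)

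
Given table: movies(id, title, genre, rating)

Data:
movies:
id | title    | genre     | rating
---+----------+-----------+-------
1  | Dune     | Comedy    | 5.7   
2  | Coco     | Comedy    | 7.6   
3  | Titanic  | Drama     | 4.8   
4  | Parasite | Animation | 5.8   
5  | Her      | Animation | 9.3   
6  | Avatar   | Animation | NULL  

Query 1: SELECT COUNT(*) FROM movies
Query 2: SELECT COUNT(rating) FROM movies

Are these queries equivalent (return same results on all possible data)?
No, not equivalent

Query 1 returns: [(6,)]
Query 2 returns: [(5,)]

Reason: COUNT(*) includes NULLs, COUNT(column) excludes them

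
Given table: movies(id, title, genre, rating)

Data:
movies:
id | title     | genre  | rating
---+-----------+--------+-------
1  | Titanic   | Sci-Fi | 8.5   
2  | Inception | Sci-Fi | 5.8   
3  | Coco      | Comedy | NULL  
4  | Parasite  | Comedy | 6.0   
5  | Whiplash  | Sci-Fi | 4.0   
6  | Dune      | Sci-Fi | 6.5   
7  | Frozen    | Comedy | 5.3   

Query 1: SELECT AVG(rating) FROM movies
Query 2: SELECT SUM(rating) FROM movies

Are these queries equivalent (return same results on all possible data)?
No, not equivalent

Query 1 returns: [(6.016666666666667,)]
Query 2 returns: [(36.1,)]

Reason: AVG vs SUM give different aggregate values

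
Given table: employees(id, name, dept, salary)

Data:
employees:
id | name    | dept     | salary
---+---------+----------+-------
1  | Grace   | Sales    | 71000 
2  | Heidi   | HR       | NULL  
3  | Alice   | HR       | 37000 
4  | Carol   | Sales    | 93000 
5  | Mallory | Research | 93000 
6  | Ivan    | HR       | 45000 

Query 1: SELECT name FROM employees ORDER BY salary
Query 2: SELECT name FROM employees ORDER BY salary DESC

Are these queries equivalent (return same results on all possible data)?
No, not equivalent

Query 1 returns: [('Heidi',), ('Alice',), ('Ivan',), ('Grace',), ('Carol',), ('Mallory',)]
Query 2 returns: [('Carol',), ('Mallory',), ('Grace',), ('Ivan',), ('Alice',), ('Heidi',)]

Reason: ASC vs DESC gives opposite ordering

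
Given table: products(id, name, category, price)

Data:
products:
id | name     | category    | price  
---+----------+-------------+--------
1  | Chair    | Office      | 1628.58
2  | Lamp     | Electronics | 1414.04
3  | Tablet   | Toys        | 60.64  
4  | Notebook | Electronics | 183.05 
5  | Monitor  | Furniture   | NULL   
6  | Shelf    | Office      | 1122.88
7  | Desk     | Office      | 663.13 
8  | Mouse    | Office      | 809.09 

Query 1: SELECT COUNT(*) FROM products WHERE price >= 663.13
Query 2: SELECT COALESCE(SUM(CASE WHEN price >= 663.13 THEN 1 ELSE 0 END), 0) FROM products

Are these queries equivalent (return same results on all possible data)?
Yes, equivalent

Both queries return: [(5,)]

Reason: COUNT with WHERE vs conditional SUM (COALESCE handles empty-table NULL)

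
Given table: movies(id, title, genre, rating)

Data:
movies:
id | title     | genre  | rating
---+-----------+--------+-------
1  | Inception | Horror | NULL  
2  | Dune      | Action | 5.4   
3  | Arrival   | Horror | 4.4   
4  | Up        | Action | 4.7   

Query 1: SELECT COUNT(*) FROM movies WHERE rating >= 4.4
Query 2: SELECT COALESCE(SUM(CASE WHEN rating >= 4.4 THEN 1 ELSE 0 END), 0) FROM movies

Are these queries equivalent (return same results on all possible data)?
Yes, equivalent

Both queries return: [(3,)]

Reason: COUNT with WHERE vs conditional SUM (COALESCE handles empty-table NULL)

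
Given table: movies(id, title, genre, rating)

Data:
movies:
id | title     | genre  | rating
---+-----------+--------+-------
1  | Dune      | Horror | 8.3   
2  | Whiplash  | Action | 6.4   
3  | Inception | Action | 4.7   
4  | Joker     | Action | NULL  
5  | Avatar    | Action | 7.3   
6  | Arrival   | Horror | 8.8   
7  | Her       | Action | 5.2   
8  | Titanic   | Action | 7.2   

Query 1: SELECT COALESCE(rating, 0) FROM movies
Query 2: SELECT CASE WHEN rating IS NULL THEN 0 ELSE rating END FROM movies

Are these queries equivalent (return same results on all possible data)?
Yes, equivalent

Both queries return: [(0,), (4.7,), (5.2,), (6.4,), (7.2,), (7.3,), (8.3,), (8.8,)]

Reason: COALESCE vs CASE for NULL handling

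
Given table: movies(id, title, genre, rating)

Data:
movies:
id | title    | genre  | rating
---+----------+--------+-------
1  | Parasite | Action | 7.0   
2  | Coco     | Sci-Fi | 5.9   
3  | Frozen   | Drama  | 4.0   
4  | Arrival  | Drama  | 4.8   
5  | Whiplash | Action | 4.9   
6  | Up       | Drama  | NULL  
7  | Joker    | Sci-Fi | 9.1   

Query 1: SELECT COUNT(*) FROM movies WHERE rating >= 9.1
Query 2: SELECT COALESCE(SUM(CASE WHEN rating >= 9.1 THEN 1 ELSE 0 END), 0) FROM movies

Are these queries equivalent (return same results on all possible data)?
Yes, equivalent

Both queries return: [(1,)]

Reason: COUNT with WHERE vs conditional SUM (COALESCE handles empty-table NULL)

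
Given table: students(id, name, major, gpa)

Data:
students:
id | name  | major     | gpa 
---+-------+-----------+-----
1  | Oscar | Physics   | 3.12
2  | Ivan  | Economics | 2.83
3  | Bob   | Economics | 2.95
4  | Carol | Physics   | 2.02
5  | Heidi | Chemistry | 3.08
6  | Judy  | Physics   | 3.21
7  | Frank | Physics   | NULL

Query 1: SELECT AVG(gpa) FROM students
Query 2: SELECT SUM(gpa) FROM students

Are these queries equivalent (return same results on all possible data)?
No, not equivalent

Query 1 returns: [(2.8683333333333336,)]
Query 2 returns: [(17.21,)]

Reason: AVG vs SUM give different aggregate values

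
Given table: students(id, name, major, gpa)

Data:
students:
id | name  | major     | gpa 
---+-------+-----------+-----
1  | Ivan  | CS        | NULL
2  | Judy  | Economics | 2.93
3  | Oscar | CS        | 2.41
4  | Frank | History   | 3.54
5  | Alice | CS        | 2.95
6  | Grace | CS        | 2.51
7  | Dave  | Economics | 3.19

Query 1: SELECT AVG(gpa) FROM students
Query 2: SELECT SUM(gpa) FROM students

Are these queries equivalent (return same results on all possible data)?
No, not equivalent

Query 1 returns: [(2.921666666666667,)]
Query 2 returns: [(17.53,)]

Reason: AVG vs SUM give different aggregate values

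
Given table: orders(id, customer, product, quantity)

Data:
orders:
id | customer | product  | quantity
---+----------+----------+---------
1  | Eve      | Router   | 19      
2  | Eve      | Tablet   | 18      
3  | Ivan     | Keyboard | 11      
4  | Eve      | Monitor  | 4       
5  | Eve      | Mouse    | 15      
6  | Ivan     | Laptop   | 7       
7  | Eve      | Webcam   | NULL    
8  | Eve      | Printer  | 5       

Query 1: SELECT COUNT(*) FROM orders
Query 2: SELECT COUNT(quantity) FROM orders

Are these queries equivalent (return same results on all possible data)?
No, not equivalent

Query 1 returns: [(8,)]
Query 2 returns: [(7,)]

Reason: COUNT(*) includes NULLs, COUNT(column) excludes them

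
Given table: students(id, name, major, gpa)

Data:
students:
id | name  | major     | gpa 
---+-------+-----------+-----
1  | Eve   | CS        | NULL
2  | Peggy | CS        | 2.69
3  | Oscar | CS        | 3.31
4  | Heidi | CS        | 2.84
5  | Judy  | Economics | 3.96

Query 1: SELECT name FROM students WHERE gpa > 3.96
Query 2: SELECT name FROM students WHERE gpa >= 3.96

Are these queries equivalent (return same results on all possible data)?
No, not equivalent

Query 1 returns: []
Query 2 returns: [('Judy',)]

Reason: > vs >= gives different results when gpa = 3.96 exists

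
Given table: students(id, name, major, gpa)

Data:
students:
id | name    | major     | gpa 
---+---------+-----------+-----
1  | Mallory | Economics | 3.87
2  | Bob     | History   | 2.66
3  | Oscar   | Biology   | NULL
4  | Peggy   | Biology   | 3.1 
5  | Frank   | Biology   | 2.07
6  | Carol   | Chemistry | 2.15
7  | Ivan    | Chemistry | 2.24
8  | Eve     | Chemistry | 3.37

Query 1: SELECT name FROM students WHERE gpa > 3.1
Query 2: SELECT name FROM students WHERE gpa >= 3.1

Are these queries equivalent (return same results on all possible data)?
No, not equivalent

Query 1 returns: [('Mallory',), ('Eve',)]
Query 2 returns: [('Mallory',), ('Peggy',), ('Eve',)]

Reason: > vs >= gives different results when gpa = 3.1 exists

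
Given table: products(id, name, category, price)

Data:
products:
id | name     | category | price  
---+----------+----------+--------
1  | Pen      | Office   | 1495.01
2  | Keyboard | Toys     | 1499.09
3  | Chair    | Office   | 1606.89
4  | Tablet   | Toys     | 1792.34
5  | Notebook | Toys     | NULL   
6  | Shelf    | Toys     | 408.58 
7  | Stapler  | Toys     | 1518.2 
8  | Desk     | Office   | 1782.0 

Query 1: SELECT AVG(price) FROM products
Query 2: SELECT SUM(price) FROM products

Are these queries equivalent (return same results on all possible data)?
No, not equivalent

Query 1 returns: [(1443.1585714285716,)]
Query 2 returns: [(10102.11,)]

Reason: AVG vs SUM give different aggregate values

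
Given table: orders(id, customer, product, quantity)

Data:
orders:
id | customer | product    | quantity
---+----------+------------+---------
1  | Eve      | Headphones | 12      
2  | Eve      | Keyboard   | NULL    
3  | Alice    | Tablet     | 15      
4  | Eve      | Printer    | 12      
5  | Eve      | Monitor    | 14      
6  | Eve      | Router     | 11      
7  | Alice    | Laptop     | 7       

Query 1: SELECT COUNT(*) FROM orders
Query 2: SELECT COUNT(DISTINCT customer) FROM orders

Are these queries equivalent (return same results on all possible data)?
No, not equivalent

Query 1 returns: [(7,)]
Query 2 returns: [(2,)]

Reason: COUNT(*) counts rows, COUNT(DISTINCT customer) counts unique customers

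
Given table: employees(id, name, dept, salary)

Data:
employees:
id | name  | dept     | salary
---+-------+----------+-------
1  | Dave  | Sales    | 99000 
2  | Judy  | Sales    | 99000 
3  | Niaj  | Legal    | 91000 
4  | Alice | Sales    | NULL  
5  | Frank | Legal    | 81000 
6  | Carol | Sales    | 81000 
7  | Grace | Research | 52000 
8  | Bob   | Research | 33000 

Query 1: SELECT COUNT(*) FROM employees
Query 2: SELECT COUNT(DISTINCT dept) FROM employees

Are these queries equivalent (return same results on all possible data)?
No, not equivalent

Query 1 returns: [(8,)]
Query 2 returns: [(3,)]

Reason: COUNT(*) counts rows, COUNT(DISTINCT dept) counts unique depts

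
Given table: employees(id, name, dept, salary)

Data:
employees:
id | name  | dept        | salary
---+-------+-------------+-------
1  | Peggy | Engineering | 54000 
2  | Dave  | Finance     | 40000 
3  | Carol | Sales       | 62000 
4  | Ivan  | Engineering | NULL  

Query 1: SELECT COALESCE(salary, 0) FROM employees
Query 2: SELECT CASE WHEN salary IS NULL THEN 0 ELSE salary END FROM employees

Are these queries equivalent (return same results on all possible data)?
Yes, equivalent

Both queries return: [(0,), (40000,), (54000,), (62000,)]

Reason: COALESCE vs CASE for NULL handling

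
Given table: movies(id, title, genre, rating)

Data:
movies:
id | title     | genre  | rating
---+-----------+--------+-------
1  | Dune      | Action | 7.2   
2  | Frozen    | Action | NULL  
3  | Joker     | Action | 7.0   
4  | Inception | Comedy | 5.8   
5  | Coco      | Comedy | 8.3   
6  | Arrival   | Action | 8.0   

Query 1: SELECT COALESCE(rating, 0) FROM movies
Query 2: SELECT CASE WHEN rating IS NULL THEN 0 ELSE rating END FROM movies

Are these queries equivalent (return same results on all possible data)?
Yes, equivalent

Both queries return: [(0,), (5.8,), (7.0,), (7.2,), (8.0,), (8.3,)]

Reason: COALESCE vs CASE for NULL handling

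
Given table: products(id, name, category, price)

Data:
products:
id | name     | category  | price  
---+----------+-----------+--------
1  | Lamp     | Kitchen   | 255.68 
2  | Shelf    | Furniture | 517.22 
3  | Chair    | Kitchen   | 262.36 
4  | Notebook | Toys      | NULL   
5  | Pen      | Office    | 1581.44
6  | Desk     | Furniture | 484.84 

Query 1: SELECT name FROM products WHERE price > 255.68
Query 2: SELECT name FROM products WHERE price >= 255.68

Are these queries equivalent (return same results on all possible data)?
No, not equivalent

Query 1 returns: [('Shelf',), ('Chair',), ('Pen',), ('Desk',)]
Query 2 returns: [('Lamp',), ('Shelf',), ('Chair',), ('Pen',), ('Desk',)]

Reason: > vs >= gives different results when price = 255.68 exists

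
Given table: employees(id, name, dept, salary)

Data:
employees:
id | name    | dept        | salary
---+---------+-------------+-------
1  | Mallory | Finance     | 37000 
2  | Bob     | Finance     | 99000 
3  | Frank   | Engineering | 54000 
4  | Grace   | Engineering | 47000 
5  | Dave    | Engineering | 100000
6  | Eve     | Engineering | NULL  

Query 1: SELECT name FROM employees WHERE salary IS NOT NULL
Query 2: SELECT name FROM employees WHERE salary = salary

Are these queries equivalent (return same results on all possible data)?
Yes, equivalent

Both queries return: [('Bob',), ('Dave',), ('Frank',), ('Grace',), ('Mallory',)]

Reason: IS NOT NULL vs self-equality (both exclude NULLs)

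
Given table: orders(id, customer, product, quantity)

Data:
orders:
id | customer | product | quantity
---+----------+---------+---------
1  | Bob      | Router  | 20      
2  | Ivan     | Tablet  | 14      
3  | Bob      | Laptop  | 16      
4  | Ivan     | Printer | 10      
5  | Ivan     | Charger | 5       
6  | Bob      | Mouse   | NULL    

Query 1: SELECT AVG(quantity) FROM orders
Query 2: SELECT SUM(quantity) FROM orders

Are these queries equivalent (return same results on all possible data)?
No, not equivalent

Query 1 returns: [(13.0,)]
Query 2 returns: [(65,)]

Reason: AVG vs SUM give different aggregate values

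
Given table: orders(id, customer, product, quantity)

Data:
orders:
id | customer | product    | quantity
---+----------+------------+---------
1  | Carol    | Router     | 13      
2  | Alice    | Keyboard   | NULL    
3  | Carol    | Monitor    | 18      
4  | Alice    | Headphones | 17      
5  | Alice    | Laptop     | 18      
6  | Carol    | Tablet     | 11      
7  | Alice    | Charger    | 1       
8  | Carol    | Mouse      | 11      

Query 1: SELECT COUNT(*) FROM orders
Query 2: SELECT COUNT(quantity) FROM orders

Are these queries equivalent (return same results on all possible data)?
No, not equivalent

Query 1 returns: [(8,)]
Query 2 returns: [(7,)]

Reason: COUNT(*) includes NULLs, COUNT(column) excludes them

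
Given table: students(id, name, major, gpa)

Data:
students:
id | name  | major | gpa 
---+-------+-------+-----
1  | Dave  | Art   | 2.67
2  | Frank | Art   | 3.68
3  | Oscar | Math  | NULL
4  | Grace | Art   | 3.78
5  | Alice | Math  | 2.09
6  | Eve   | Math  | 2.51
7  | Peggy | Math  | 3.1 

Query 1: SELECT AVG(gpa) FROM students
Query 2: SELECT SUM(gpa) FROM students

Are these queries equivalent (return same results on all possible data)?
No, not equivalent

Query 1 returns: [(2.9716666666666662,)]
Query 2 returns: [(17.83,)]

Reason: AVG vs SUM give different aggregate values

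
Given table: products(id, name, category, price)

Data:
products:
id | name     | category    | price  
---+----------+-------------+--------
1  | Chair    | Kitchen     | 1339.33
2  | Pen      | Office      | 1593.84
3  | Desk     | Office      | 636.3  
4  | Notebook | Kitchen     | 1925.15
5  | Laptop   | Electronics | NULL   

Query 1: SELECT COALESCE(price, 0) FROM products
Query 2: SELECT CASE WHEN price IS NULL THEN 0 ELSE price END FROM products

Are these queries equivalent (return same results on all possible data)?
Yes, equivalent

Both queries return: [(0,), (636.3,), (1339.33,), (1593.84,), (1925.15,)]

Reason: COALESCE vs CASE for NULL handling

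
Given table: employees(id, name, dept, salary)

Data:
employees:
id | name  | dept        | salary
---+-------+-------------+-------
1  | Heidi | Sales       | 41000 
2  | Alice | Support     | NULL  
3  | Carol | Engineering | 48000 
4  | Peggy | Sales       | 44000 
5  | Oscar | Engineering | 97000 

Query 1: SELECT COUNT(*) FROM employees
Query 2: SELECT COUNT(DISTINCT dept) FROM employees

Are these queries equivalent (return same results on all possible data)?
No, not equivalent

Query 1 returns: [(5,)]
Query 2 returns: [(3,)]

Reason: COUNT(*) counts rows, COUNT(DISTINCT dept) counts unique depts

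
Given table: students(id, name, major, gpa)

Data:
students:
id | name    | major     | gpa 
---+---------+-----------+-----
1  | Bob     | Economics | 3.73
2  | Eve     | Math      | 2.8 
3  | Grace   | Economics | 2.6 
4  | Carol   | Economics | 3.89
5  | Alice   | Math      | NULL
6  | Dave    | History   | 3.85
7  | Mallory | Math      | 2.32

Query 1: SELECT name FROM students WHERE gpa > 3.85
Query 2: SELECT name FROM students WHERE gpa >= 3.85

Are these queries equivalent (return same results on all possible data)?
No, not equivalent

Query 1 returns: [('Carol',)]
Query 2 returns: [('Carol',), ('Dave',)]

Reason: > vs >= gives different results when gpa = 3.85 exists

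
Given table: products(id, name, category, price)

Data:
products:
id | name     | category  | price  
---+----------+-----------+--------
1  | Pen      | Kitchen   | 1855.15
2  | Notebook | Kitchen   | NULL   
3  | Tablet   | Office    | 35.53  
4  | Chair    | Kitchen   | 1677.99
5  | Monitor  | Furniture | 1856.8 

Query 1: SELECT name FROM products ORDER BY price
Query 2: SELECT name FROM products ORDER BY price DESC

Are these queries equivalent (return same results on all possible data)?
No, not equivalent

Query 1 returns: [('Notebook',), ('Tablet',), ('Chair',), ('Pen',), ('Monitor',)]
Query 2 returns: [('Monitor',), ('Pen',), ('Chair',), ('Tablet',), ('Notebook',)]

Reason: ASC vs DESC gives opposite ordering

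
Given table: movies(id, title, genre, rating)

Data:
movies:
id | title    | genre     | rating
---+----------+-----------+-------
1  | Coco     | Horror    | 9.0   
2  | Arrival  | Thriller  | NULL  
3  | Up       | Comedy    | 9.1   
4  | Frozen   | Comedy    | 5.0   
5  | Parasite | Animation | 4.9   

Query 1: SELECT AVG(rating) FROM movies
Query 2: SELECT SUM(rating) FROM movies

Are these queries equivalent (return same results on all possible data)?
No, not equivalent

Query 1 returns: [(7.0,)]
Query 2 returns: [(28.0,)]

Reason: AVG vs SUM give different aggregate values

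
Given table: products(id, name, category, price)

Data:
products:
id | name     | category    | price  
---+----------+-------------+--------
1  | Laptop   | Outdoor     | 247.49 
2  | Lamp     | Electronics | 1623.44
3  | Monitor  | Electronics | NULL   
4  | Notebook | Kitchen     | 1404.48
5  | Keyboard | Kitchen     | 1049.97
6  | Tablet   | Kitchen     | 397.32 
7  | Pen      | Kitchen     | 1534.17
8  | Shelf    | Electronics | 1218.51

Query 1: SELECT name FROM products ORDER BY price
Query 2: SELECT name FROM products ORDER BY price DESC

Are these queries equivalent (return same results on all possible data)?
No, not equivalent

Query 1 returns: [('Monitor',), ('Laptop',), ('Tablet',), ('Keyboard',), ('Shelf',), ('Notebook',), ('Pen',), ('Lamp',)]
Query 2 returns: [('Lamp',), ('Pen',), ('Notebook',), ('Shelf',), ('Keyboard',), ('Tablet',), ('Laptop',), ('Monitor',)]

Reason: ASC vs DESC gives opposite ordering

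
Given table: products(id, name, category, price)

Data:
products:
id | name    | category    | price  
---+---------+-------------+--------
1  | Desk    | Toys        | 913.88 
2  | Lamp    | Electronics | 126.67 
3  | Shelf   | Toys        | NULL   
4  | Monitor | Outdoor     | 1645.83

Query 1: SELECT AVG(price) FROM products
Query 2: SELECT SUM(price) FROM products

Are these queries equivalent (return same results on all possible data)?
No, not equivalent

Query 1 returns: [(895.46,)]
Query 2 returns: [(2686.38,)]

Reason: AVG vs SUM give different aggregate values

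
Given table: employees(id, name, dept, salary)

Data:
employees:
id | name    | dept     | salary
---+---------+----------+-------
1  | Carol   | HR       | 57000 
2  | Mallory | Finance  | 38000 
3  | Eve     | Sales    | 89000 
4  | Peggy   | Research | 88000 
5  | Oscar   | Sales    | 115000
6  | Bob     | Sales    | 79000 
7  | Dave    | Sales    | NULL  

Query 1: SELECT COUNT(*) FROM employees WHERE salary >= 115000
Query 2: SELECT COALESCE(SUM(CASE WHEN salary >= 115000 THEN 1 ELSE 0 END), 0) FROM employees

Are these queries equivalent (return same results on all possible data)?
Yes, equivalent

Both queries return: [(1,)]

Reason: COUNT with WHERE vs conditional SUM (COALESCE handles empty-table NULL)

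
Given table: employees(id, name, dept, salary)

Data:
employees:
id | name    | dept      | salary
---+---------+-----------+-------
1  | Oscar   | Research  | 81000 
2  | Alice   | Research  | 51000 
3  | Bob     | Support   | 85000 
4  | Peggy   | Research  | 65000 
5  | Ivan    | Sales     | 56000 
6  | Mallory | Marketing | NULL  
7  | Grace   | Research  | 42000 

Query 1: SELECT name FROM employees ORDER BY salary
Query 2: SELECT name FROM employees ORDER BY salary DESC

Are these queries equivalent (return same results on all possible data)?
No, not equivalent

Query 1 returns: [('Mallory',), ('Grace',), ('Alice',), ('Ivan',), ('Peggy',), ('Oscar',), ('Bob',)]
Query 2 returns: [('Bob',), ('Oscar',), ('Peggy',), ('Ivan',), ('Alice',), ('Grace',), ('Mallory',)]

Reason: ASC vs DESC gives opposite ordering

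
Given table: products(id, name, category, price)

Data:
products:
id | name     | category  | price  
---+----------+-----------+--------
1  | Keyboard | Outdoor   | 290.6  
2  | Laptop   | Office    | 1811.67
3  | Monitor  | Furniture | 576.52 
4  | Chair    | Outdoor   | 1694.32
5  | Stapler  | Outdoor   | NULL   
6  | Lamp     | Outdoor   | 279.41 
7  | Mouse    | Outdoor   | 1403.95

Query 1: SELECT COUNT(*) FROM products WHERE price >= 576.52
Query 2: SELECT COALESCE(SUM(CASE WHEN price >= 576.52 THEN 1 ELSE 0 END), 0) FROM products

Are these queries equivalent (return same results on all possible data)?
Yes, equivalent

Both queries return: [(4,)]

Reason: COUNT with WHERE vs conditional SUM (COALESCE handles empty-table NULL)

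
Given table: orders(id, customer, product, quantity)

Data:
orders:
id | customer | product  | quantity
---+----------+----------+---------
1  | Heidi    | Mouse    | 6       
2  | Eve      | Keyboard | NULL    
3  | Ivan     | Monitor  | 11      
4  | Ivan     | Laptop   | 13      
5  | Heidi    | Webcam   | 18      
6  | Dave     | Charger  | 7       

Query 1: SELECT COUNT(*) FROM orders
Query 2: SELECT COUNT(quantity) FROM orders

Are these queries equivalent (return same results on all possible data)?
No, not equivalent

Query 1 returns: [(6,)]
Query 2 returns: [(5,)]

Reason: COUNT(*) includes NULLs, COUNT(column) excludes them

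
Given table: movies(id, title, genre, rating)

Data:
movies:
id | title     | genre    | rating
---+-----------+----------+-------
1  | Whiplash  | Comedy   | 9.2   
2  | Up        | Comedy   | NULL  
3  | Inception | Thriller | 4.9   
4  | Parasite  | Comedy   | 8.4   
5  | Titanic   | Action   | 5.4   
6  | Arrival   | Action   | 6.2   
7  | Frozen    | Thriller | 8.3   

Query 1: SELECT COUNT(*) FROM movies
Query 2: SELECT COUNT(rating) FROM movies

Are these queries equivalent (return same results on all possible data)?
No, not equivalent

Query 1 returns: [(7,)]
Query 2 returns: [(6,)]

Reason: COUNT(*) includes NULLs, COUNT(column) excludes them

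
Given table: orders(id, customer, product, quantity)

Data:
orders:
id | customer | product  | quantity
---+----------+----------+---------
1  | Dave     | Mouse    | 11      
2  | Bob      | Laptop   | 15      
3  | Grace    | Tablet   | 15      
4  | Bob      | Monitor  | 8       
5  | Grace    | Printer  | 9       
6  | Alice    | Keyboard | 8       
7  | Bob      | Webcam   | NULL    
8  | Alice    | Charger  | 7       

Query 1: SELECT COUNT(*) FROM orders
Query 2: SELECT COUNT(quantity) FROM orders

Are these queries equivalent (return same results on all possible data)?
No, not equivalent

Query 1 returns: [(8,)]
Query 2 returns: [(7,)]

Reason: COUNT(*) includes NULLs, COUNT(column) excludes them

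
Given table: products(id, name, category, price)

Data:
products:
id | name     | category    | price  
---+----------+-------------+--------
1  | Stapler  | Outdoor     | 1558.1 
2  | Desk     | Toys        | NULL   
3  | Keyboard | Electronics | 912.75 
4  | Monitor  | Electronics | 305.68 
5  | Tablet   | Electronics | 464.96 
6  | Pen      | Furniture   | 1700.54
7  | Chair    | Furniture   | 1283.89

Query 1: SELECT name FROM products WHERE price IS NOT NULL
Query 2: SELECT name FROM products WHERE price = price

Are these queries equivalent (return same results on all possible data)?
Yes, equivalent

Both queries return: [('Chair',), ('Keyboard',), ('Monitor',), ('Pen',), ('Stapler',), ('Tablet',)]

Reason: IS NOT NULL vs self-equality (both exclude NULLs)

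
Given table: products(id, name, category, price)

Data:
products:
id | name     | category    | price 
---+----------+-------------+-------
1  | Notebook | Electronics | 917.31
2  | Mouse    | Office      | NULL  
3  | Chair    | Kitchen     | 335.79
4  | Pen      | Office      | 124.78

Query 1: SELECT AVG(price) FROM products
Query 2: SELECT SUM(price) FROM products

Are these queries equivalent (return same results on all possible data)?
No, not equivalent

Query 1 returns: [(459.2933333333333,)]
Query 2 returns: [(1377.8799999999999,)]

Reason: AVG vs SUM give different aggregate values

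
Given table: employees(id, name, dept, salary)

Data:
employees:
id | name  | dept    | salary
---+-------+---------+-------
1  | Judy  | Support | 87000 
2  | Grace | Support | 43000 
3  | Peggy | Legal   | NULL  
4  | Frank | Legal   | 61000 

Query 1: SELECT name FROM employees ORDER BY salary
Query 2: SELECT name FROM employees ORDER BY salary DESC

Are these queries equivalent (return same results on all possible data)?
No, not equivalent

Query 1 returns: [('Peggy',), ('Grace',), ('Frank',), ('Judy',)]
Query 2 returns: [('Judy',), ('Frank',), ('Grace',), ('Peggy',)]

Reason: ASC vs DESC gives opposite ordering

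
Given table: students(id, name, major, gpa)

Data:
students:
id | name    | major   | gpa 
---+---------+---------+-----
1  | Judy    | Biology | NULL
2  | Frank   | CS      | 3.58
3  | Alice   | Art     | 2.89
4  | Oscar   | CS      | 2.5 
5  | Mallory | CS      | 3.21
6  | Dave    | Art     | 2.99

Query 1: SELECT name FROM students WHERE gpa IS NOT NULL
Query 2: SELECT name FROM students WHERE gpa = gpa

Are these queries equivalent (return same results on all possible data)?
Yes, equivalent

Both queries return: [('Alice',), ('Dave',), ('Frank',), ('Mallory',), ('Oscar',)]

Reason: IS NOT NULL vs self-equality (both exclude NULLs)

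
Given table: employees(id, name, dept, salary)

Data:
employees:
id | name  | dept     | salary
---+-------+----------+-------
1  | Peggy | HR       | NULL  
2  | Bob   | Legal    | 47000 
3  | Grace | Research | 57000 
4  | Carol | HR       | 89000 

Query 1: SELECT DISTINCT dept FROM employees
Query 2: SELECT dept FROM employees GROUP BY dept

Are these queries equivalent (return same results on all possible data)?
Yes, equivalent

Both queries return: [('HR',), ('Legal',), ('Research',)]

Reason: Both get unique depts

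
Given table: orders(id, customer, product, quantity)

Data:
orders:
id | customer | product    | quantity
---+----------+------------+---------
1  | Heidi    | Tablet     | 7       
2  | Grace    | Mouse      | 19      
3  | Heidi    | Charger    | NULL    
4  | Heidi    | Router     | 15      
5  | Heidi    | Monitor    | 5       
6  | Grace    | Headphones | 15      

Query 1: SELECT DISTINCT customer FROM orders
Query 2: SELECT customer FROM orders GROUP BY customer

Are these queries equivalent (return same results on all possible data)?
Yes, equivalent

Both queries return: [('Grace',), ('Heidi',)]

Reason: Both get unique customers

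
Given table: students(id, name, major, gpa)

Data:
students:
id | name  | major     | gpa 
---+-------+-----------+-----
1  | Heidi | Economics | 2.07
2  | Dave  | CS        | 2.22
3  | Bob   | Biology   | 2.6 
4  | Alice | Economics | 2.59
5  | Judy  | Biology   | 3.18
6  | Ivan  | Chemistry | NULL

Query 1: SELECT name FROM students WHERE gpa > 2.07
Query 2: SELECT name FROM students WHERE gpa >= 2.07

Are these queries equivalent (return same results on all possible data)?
No, not equivalent

Query 1 returns: [('Dave',), ('Bob',), ('Alice',), ('Judy',)]
Query 2 returns: [('Heidi',), ('Dave',), ('Bob',), ('Alice',), ('Judy',)]

Reason: > vs >= gives different results when gpa = 2.07 exists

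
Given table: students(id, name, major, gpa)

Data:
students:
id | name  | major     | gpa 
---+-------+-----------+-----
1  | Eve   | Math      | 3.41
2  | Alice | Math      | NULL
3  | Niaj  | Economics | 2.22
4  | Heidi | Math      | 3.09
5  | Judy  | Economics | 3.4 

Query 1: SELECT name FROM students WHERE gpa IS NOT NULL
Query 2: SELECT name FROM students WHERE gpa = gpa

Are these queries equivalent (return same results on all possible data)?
Yes, equivalent

Both queries return: [('Eve',), ('Heidi',), ('Judy',), ('Niaj',)]

Reason: IS NOT NULL vs self-equality (both exclude NULLs)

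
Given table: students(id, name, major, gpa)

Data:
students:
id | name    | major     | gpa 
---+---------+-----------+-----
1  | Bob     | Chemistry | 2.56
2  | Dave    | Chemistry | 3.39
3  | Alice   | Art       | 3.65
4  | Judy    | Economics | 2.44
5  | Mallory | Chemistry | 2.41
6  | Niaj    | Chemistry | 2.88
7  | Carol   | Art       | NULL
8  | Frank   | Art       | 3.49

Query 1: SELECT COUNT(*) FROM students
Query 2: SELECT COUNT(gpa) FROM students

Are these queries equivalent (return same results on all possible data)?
No, not equivalent

Query 1 returns: [(8,)]
Query 2 returns: [(7,)]

Reason: COUNT(*) includes NULLs, COUNT(column) excludes them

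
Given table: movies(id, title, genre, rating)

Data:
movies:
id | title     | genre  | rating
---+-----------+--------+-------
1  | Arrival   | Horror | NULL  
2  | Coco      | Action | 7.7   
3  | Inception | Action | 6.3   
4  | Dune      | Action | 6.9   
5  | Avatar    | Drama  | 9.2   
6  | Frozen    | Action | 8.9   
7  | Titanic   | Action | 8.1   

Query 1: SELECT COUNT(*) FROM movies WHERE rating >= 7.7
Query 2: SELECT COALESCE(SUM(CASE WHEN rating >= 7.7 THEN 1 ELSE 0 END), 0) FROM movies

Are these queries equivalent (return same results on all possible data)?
Yes, equivalent

Both queries return: [(4,)]

Reason: COUNT with WHERE vs conditional SUM (COALESCE handles empty-table NULL)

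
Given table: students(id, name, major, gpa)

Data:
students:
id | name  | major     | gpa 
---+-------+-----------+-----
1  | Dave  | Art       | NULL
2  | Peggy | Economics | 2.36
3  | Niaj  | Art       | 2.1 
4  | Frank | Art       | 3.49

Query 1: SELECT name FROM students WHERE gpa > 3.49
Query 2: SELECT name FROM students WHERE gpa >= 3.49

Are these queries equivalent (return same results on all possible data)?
No, not equivalent

Query 1 returns: []
Query 2 returns: [('Frank',)]

Reason: > vs >= gives different results when gpa = 3.49 exists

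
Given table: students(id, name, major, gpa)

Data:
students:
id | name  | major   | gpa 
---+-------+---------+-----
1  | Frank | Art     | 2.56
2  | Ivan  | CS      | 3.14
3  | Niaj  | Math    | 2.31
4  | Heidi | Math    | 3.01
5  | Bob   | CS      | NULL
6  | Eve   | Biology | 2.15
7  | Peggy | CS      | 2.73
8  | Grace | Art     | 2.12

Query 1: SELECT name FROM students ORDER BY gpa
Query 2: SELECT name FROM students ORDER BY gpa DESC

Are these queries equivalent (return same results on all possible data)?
No, not equivalent

Query 1 returns: [('Bob',), ('Grace',), ('Eve',), ('Niaj',), ('Frank',), ('Peggy',), ('Heidi',), ('Ivan',)]
Query 2 returns: [('Ivan',), ('Heidi',), ('Peggy',), ('Frank',), ('Niaj',), ('Eve',), ('Grace',), ('Bob',)]

Reason: ASC vs DESC gives opposite ordering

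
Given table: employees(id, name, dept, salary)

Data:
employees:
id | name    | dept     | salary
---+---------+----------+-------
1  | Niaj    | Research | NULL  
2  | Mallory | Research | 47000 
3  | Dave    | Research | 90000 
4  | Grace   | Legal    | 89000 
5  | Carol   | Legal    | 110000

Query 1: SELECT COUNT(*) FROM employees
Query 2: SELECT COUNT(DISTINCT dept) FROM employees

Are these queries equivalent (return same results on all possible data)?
No, not equivalent

Query 1 returns: [(5,)]
Query 2 returns: [(2,)]

Reason: COUNT(*) counts rows, COUNT(DISTINCT dept) counts unique depts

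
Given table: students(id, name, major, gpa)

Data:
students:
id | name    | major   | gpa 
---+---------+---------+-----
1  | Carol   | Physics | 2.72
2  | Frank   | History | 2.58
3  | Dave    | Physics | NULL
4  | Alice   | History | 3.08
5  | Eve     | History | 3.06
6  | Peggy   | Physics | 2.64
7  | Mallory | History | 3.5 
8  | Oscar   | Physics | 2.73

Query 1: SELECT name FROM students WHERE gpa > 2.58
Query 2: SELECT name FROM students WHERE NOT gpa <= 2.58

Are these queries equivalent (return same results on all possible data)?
Yes, equivalent

Both queries return: [('Alice',), ('Carol',), ('Eve',), ('Mallory',), ('Oscar',), ('Peggy',)]

Reason: Both filter gpa > 2.58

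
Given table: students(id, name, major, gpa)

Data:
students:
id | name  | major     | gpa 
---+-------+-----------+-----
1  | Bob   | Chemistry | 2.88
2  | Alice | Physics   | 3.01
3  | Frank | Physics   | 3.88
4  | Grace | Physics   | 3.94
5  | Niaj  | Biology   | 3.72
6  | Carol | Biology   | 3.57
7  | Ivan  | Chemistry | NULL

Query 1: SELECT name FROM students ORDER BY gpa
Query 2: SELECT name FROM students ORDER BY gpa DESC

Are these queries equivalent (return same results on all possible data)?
No, not equivalent

Query 1 returns: [('Ivan',), ('Bob',), ('Alice',), ('Carol',), ('Niaj',), ('Frank',), ('Grace',)]
Query 2 returns: [('Grace',), ('Frank',), ('Niaj',), ('Carol',), ('Alice',), ('Bob',), ('Ivan',)]

Reason: ASC vs DESC gives opposite ordering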